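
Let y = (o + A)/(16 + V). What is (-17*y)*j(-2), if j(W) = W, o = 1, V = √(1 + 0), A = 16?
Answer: 34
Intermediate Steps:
V = 1 (V = √1 = 1)
y = 1 (y = (1 + 16)/(16 + 1) = 17/17 = 17*(1/17) = 1)
(-17*y)*j(-2) = -17*1*(-2) = -17*(-2) = 34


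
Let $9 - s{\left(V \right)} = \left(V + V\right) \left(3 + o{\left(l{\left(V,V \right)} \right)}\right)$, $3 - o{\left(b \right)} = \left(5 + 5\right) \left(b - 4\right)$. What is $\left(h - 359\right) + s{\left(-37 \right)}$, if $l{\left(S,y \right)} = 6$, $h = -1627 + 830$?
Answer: $-2183$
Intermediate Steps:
$h = -797$
$o{\left(b \right)} = 43 - 10 b$ ($o{\left(b \right)} = 3 - \left(5 + 5\right) \left(b - 4\right) = 3 - 10 \left(-4 + b\right) = 3 - \left(-40 + 10 b\right) = 43 - 10 b$)
$s{\left(V \right)} = 9 + 28 V$ ($s{\left(V \right)} = 9 - \left(V + V\right) \left(3 + \left(43 - 60\right)\right) = 9 - 2 V \left(3 + \left(43 - 60\right)\right) = 9 - 2 V \left(3 - 17\right) = 9 - 2 V \left(-14\right) = 9 - - 28 V = 9 + 28 V$)
$\left(h - 359\right) + s{\left(-37 \right)} = \left(-797 - 359\right) + \left(9 + 28 \left(-37\right)\right) = -1156 + \left(9 - 1036\right) = -1156 - 1027 = -2183$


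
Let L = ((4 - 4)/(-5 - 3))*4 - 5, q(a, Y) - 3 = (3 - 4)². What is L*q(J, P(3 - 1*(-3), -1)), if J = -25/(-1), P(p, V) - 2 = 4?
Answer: -20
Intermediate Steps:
P(p, V) = 6 (P(p, V) = 2 + 4 = 6)
J = 25 (J = -25*(-1) = 25)
q(a, Y) = 4 (q(a, Y) = 3 + (3 - 4)² = 3 + (-1)² = 3 + 1 = 4)
L = -5 (L = (0/(-8))*4 - 5 = (0*(-⅛))*4 - 5 = 0*4 - 5 = 0 - 5 = -5)
L*q(J, P(3 - 1*(-3), -1)) = -5*4 = -20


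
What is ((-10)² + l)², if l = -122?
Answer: 484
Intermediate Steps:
((-10)² + l)² = ((-10)² - 122)² = (100 - 122)² = (-22)² = 484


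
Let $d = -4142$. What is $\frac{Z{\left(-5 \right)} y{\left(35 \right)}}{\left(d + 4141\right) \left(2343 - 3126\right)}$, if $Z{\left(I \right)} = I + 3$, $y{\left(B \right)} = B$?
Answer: $- \frac{70}{783} \approx -0.0894$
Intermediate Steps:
$Z{\left(I \right)} = 3 + I$
$\frac{Z{\left(-5 \right)} y{\left(35 \right)}}{\left(d + 4141\right) \left(2343 - 3126\right)} = \frac{\left(3 - 5\right) 35}{\left(-4142 + 4141\right) \left(2343 - 3126\right)} = \frac{\left(-2\right) 35}{\left(-1\right) \left(2343 - 3126\right)} = - \frac{70}{\left(-1\right) \left(-783\right)} = - \frac{70}{783}$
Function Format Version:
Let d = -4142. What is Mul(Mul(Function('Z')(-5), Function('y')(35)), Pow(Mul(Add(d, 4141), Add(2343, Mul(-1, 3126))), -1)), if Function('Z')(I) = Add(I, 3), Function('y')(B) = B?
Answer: Rational(-70, 783) ≈ -0.089400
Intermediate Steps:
Function('Z')(I) = Add(3, I)
Mul(Mul(Function('Z')(-5), Function('y')(35)), Pow(Mul(Add(d, 4141), Add(2343, Mul(-1, 3126))), -1)) = Mul(Mul(Add(3, -5), 35), Pow(Mul(Add(-4142, 4141), Add(2343, Mul(-1, 3126))), -1)) = Mul(Mul(-2, 35), Pow(Mul(-1, Add(2343, -3126)), -1)) = Mul(-70, Pow(Mul(-1, -783), -1)) = Mul(-70, Pow(783, -1)) = Mul(-70, Rational(1, 783)) = Rational(-70, 783)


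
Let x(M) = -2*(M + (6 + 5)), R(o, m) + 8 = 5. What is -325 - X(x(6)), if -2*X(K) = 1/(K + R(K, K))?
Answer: -24051/74 ≈ -325.01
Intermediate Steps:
R(o, m) = -3 (R(o, m) = -8 + 5 = -3)
x(M) = -22 - 2*M (x(M) = -2*(M + 11) = -2*(11 + M) = -22 - 2*M)
X(K) = -1/(2*(-3 + K)) (X(K) = -1/(2*(K - 3)) = -1/(2*(-3 + K)))
-325 - X(x(6)) = -325 - (-1)/(-6 + 2*(-22 - 2*6)) = -325 - (-1)/(-6 + 2*(-22 - 12)) = -325 - (-1)/(-6 + 2*(-34)) = -325 - (-1)/(-6 - 68) = -325 - (-1)/(-74) = -325 - (-1)*(-1)/74 = -325 - 1*1/74 = -325 - 1/74 = -24051/74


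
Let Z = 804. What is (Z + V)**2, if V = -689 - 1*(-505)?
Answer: 384400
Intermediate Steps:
V = -184 (V = -689 + 505 = -184)
(Z + V)**2 = (804 - 184)**2 = 620**2 = 384400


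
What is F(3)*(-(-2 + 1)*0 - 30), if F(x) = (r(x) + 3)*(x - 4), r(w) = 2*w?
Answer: 270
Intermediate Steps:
F(x) = (-4 + x)*(3 + 2*x) (F(x) = (2*x + 3)*(x - 4) = (3 + 2*x)*(-4 + x) = (-4 + x)*(3 + 2*x))
F(3)*(-(-2 + 1)*0 - 30) = (-12 - 5*3 + 2*3²)*(-(-2 + 1)*0 - 30) = (-12 - 15 + 2*9)*(-(-1)*0 - 30) = (-12 - 15 + 18)*(-1*0 - 30) = -9*(0 - 30) = -9*(-30) = 270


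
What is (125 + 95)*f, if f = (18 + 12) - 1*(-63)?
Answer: 20460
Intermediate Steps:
f = 93 (f = 30 + 63 = 93)
(125 + 95)*f = (125 + 95)*93 = 220*93 = 20460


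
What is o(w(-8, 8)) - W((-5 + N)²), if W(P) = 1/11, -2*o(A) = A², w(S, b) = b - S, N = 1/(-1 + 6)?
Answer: -1409/11 ≈ -128.09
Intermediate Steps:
N = ⅕ (N = 1/5 = ⅕ ≈ 0.20000)
o(A) = -A²/2
W(P) = 1/11
o(w(-8, 8)) - W((-5 + N)²) = -(8 - 1*(-8))²/2 - 1*1/11 = -(8 + 8)²/2 - 1/11 = -½*16² - 1/11 = -½*256 - 1/11 = -128 - 1/11 = -1409/11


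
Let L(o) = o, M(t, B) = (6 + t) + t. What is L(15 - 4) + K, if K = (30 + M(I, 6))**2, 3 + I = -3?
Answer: 587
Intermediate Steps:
I = -6 (I = -3 - 3 = -6)
M(t, B) = 6 + 2*t
K = 576 (K = (30 + (6 + 2*(-6)))**2 = (30 + (6 - 12))**2 = (30 - 6)**2 = 24**2 = 576)
L(15 - 4) + K = (15 - 4) + 576 = 11 + 576 = 587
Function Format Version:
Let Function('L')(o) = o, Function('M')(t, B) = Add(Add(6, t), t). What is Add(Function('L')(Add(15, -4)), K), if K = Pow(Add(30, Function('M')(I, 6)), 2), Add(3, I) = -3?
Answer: 587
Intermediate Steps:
I = -6 (I = Add(-3, -3) = -6)
Function('M')(t, B) = Add(6, Mul(2, t))
K = 576 (K = Pow(Add(30, Add(6, Mul(2, -6))), 2) = Pow(Add(30, Add(6, -12)), 2) = Pow(Add(30, -6), 2) = Pow(24, 2) = 576)
Add(Function('L')(Add(15, -4)), K) = Add(Add(15, -4), 576) = Add(11, 576) = 587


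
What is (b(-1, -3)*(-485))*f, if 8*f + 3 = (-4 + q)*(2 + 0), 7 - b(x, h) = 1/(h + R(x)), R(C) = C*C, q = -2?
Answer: 109125/16 ≈ 6820.3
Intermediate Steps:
R(C) = C²
b(x, h) = 7 - 1/(h + x²)
f = -15/8 (f = -3/8 + ((-4 - 2)*(2 + 0))/8 = -3/8 + (-6*2)/8 = -3/8 + (⅛)*(-12) = -3/8 - 3/2 = -15/8 ≈ -1.8750)
(b(-1, -3)*(-485))*f = (((-1 + 7*(-3) + 7*(-1)²)/(-3 + (-1)²))*(-485))*(-15/8) = (((-1 - 21 + 7*1)/(-3 + 1))*(-485))*(-15/8) = (((-1 - 21 + 7)/(-2))*(-485))*(-15/8) = (-½*(-15)*(-485))*(-15/8) = ((15/2)*(-485))*(-15/8) = -7275/2*(-15/8) = 109125/16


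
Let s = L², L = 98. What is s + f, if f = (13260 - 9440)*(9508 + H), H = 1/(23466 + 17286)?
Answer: 370131711787/10188 ≈ 3.6330e+7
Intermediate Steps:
H = 1/40752 ≈ 2.4539e-5
s = 9604 (s = 98² = 9604)
f = 370033866235/10188 (f = (13260 - 9440)*(9508 + 1/40752) = 3820*(387470017/40752) = 370033866235/10188 ≈ 3.6321e+7)
s + f = 9604 + 370033866235/10188 = 370131711787/10188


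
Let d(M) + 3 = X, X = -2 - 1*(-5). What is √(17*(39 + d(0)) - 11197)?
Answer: I*√10534 ≈ 102.64*I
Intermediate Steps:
X = 3 (X = -2 + 5 = 3)
d(M) = 0 (d(M) = -3 + 3 = 0)
√(17*(39 + d(0)) - 11197) = √(17*(39 + 0) - 11197) = √(17*39 - 11197) = √(663 - 11197) = √(-10534) = I*√10534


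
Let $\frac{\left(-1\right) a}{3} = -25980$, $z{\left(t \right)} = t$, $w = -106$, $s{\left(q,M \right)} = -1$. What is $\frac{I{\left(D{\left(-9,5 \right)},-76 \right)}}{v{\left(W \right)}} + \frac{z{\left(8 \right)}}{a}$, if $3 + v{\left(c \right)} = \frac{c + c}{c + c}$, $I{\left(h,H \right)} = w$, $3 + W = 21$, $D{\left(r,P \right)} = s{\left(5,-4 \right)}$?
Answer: $\frac{1032707}{19485} \approx 53.0$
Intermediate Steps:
$D{\left(r,P \right)} = -1$
$W = 18$ ($W = -3 + 21 = 18$)
$I{\left(h,H \right)} = -106$
$v{\left(c \right)} = -2$ ($v{\left(c \right)} = -3 + \frac{c + c}{c + c} = -3 + \frac{2 c}{2 c} = -3 + 2 c \frac{1}{2 c} = -3 + 1 = -2$)
$a = 77940$ ($a = \left(-3\right) \left(-25980\right) = 77940$)
$\frac{I{\left(D{\left(-9,5 \right)},-76 \right)}}{v{\left(W \right)}} + \frac{z{\left(8 \right)}}{a} = - \frac{106}{-2} + \frac{8}{77940} = \left(-106\right) \left(- \frac{1}{2}\right) + 8 \cdot \frac{1}{77940} = 53 + \frac{2}{19485} = \frac{1032707}{19485}$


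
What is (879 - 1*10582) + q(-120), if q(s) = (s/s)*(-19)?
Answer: -9722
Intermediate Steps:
q(s) = -19 (q(s) = 1*(-19) = -19)
(879 - 1*10582) + q(-120) = (879 - 1*10582) - 19 = (879 - 10582) - 19 = -9703 - 19 = -9722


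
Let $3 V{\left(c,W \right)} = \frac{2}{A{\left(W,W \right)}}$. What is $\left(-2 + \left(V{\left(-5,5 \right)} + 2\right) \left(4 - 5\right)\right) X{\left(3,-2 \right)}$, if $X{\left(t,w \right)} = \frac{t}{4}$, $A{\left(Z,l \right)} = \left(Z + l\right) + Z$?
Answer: $- \frac{91}{30} \approx -3.0333$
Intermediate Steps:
$A{\left(Z,l \right)} = l + 2 Z$
$X{\left(t,w \right)} = \frac{t}{4}$ ($X{\left(t,w \right)} = t \frac{1}{4} = \frac{t}{4}$)
$V{\left(c,W \right)} = \frac{2}{9 W}$ ($V{\left(c,W \right)} = \frac{2 \frac{1}{W + 2 W}}{3} = \frac{2 \frac{1}{3 W}}{3} = \frac{\frac{2}{3} \frac{1}{W}}{3} = \frac{2}{9 W}$)
$\left(-2 + \left(V{\left(-5,5 \right)} + 2\right) \left(4 - 5\right)\right) X{\left(3,-2 \right)} = \left(-2 + \left(\frac{2}{9 \cdot 5} + 2\right) \left(4 - 5\right)\right) \frac{1}{4} \cdot 3 = \left(-2 + \left(\frac{2}{9} \cdot \frac{1}{5} + 2\right) \left(-1\right)\right) \frac{3}{4} = \left(-2 + \left(\frac{2}{45} + 2\right) \left(-1\right)\right) \frac{3}{4} = \left(-2 + \frac{92}{45} \left(-1\right)\right) \frac{3}{4} = \left(-2 - \frac{92}{45}\right) \frac{3}{4} = \left(- \frac{182}{45}\right) \frac{3}{4} = - \frac{91}{30}$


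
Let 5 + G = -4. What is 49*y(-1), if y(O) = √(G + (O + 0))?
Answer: 49*I*√10 ≈ 154.95*I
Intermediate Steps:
G = -9 (G = -5 - 4 = -9)
y(O) = √(-9 + O) (y(O) = √(-9 + (O + 0)) = √(-9 + O))
49*y(-1) = 49*√(-9 - 1) = 49*√(-10) = 49*(I*√10) = 49*I*√10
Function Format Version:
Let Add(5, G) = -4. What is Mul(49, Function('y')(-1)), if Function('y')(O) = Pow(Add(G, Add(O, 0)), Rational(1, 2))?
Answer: Mul(49, I, Pow(10, Rational(1, 2))) ≈ Mul(154.95, I)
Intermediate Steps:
G = -9 (G = Add(-5, -4) = -9)
Function('y')(O) = Pow(Add(-9, O), Rational(1, 2)) (Function('y')(O) = Pow(Add(-9, Add(O, 0)), Rational(1, 2)) = Pow(Add(-9, O), Rational(1, 2)))
Mul(49, Function('y')(-1)) = Mul(49, Pow(Add(-9, -1), Rational(1, 2))) = Mul(49, Pow(-10, Rational(1, 2))) = Mul(49, Mul(I, Pow(10, Rational(1, 2)))) = Mul(49, I, Pow(10, Rational(1, 2)))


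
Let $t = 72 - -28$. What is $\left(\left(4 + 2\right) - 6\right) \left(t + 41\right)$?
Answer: $0$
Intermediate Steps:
$t = 100$ ($t = 72 + 28 = 100$)
$\left(\left(4 + 2\right) - 6\right) \left(t + 41\right) = \left(\left(4 + 2\right) - 6\right) \left(100 + 41\right) = \left(6 - 6\right) 141 = 0 \cdot 141 = 0$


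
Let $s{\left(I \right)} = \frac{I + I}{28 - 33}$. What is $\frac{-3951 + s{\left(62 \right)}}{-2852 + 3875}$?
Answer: $- \frac{19879}{5115} \approx -3.8864$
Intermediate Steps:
$s{\left(I \right)} = - \frac{2 I}{5}$ ($s{\left(I \right)} = \frac{2 I}{-5} = 2 I \left(- \frac{1}{5}\right) = - \frac{2 I}{5}$)
$\frac{-3951 + s{\left(62 \right)}}{-2852 + 3875} = \frac{-3951 - \frac{124}{5}}{-2852 + 3875} = \frac{-3951 - \frac{124}{5}}{1023} = \left(- \frac{19879}{5}\right) \frac{1}{1023} = - \frac{19879}{5115}$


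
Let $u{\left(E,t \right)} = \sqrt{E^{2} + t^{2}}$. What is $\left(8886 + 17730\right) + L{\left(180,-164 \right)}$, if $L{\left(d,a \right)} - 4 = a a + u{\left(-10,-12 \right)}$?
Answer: $53516 + 2 \sqrt{61} \approx 53532.0$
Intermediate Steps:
$L{\left(d,a \right)} = 4 + a^{2} + 2 \sqrt{61}$ ($L{\left(d,a \right)} = 4 + \left(a a + \sqrt{\left(-10\right)^{2} + \left(-12\right)^{2}}\right) = 4 + \left(a^{2} + \sqrt{100 + 144}\right) = 4 + \left(a^{2} + \sqrt{244}\right) = 4 + \left(a^{2} + 2 \sqrt{61}\right) = 4 + a^{2} + 2 \sqrt{61}$)
$\left(8886 + 17730\right) + L{\left(180,-164 \right)} = \left(8886 + 17730\right) + \left(4 + \left(-164\right)^{2} + 2 \sqrt{61}\right) = 26616 + \left(4 + 26896 + 2 \sqrt{61}\right) = 26616 + \left(26900 + 2 \sqrt{61}\right) = 53516 + 2 \sqrt{61}$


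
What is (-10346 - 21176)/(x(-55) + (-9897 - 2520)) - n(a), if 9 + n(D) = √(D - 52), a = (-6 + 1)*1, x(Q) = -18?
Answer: 143437/12435 - I*√57 ≈ 11.535 - 7.5498*I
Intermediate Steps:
a = -5 (a = -5*1 = -5)
n(D) = -9 + √(-52 + D) (n(D) = -9 + √(D - 52) = -9 + √(-52 + D))
(-10346 - 21176)/(x(-55) + (-9897 - 2520)) - n(a) = (-10346 - 21176)/(-18 + (-9897 - 2520)) - (-9 + √(-52 - 5)) = -31522/(-18 - 12417) - (-9 + √(-57)) = -31522/(-12435) - (-9 + I*√57) = -31522*(-1/12435) + (9 - I*√57) = 31522/12435 + (9 - I*√57) = 143437/12435 - I*√57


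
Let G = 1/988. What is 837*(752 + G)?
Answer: 621871749/988 ≈ 6.2943e+5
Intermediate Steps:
G = 1/988 ≈ 0.0010121
837*(752 + G) = 837*(752 + 1/988) = 837*(742977/988) = 621871749/988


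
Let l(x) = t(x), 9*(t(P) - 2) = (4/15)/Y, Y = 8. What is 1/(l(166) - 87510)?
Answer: -270/23627159 ≈ -1.1428e-5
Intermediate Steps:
t(P) = 541/270 (t(P) = 2 + ((4/15)/8)/9 = 2 + ((4*(1/15))*(1/8))/9 = 2 + ((4/15)*(1/8))/9 = 2 + (1/9)*(1/30) = 2 + 1/270 = 541/270)
l(x) = 541/270
1/(l(166) - 87510) = 1/(541/270 - 87510) = 1/(-23627159/270) = -270/23627159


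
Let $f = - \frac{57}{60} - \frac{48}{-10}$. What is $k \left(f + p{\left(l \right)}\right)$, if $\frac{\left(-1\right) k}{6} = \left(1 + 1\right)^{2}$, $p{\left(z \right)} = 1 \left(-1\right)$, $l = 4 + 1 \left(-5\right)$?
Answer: $- \frac{342}{5} \approx -68.4$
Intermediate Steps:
$l = -1$ ($l = 4 - 5 = -1$)
$p{\left(z \right)} = -1$
$f = \frac{77}{20}$ ($f = \left(-57\right) \frac{1}{60} - - \frac{24}{5} = - \frac{19}{20} + \frac{24}{5} = \frac{77}{20} \approx 3.85$)
$k = -24$ ($k = - 6 \left(1 + 1\right)^{2} = - 6 \cdot 2^{2} = \left(-6\right) 4 = -24$)
$k \left(f + p{\left(l \right)}\right) = - 24 \left(\frac{77}{20} - 1\right) = \left(-24\right) \frac{57}{20} = - \frac{342}{5}$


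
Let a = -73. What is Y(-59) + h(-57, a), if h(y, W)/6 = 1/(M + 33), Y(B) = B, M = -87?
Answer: -532/9 ≈ -59.111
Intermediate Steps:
h(y, W) = -1/9 (h(y, W) = 6/(-87 + 33) = 6/(-54) = 6*(-1/54) = -1/9)
Y(-59) + h(-57, a) = -59 - 1/9 = -532/9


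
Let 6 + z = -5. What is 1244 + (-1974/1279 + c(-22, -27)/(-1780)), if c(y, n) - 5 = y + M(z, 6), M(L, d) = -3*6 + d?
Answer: 2828638651/2276620 ≈ 1242.5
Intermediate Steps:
z = -11 (z = -6 - 5 = -11)
M(L, d) = -18 + d
c(y, n) = -7 + y (c(y, n) = 5 + (y + (-18 + 6)) = 5 + (y - 12) = 5 + (-12 + y) = -7 + y)
1244 + (-1974/1279 + c(-22, -27)/(-1780)) = 1244 + (-1974/1279 + (-7 - 22)/(-1780)) = 1244 + (-1974*1/1279 - 29*(-1/1780)) = 1244 + (-1974/1279 + 29/1780) = 1244 - 3476629/2276620 = 2828638651/2276620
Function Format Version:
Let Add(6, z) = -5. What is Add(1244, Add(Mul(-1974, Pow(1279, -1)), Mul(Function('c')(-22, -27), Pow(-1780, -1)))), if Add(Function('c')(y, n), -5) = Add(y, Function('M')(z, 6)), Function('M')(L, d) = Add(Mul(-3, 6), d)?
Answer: Rational(2828638651, 2276620) ≈ 1242.5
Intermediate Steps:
z = -11 (z = Add(-6, -5) = -11)
Function('M')(L, d) = Add(-18, d)
Function('c')(y, n) = Add(-7, y) (Function('c')(y, n) = Add(5, Add(y, Add(-18, 6))) = Add(5, Add(y, -12)) = Add(5, Add(-12, y)) = Add(-7, y))
Add(1244, Add(Mul(-1974, Pow(1279, -1)), Mul(Function('c')(-22, -27), Pow(-1780, -1)))) = Add(1244, Add(Mul(-1974, Pow(1279, -1)), Mul(Add(-7, -22), Pow(-1780, -1)))) = Add(1244, Add(Mul(-1974, Rational(1, 1279)), Mul(-29, Rational(-1, 1780)))) = Add(1244, Add(Rational(-1974, 1279), Rational(29, 1780))) = Add(1244, Rational(-3476629, 2276620)) = Rational(2828638651, 2276620)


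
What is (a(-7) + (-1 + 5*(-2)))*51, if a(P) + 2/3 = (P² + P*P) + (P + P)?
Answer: 3689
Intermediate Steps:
a(P) = -⅔ + 2*P + 2*P² (a(P) = -⅔ + ((P² + P*P) + (P + P)) = -⅔ + ((P² + P²) + 2*P) = -⅔ + (2*P² + 2*P) = -⅔ + (2*P + 2*P²) = -⅔ + 2*P + 2*P²)
(a(-7) + (-1 + 5*(-2)))*51 = ((-⅔ + 2*(-7) + 2*(-7)²) + (-1 + 5*(-2)))*51 = ((-⅔ - 14 + 2*49) + (-1 - 10))*51 = ((-⅔ - 14 + 98) - 11)*51 = (250/3 - 11)*51 = (217/3)*51 = 3689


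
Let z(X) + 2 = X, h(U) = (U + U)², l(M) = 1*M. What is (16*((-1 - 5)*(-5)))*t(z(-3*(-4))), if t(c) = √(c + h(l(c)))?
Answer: 480*√410 ≈ 9719.3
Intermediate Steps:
l(M) = M
h(U) = 4*U² (h(U) = (2*U)² = 4*U²)
z(X) = -2 + X
t(c) = √(c + 4*c²)
(16*((-1 - 5)*(-5)))*t(z(-3*(-4))) = (16*((-1 - 5)*(-5)))*√((-2 - 3*(-4))*(1 + 4*(-2 - 3*(-4)))) = (16*(-6*(-5)))*√((-2 + 12)*(1 + 4*(-2 + 12))) = (16*30)*√(10*(1 + 4*10)) = 480*√(10*(1 + 40)) = 480*√(10*41) = 480*√410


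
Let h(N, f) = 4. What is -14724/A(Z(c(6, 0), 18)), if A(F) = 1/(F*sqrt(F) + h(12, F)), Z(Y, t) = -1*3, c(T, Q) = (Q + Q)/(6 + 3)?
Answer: -58896 + 44172*I*sqrt(3) ≈ -58896.0 + 76508.0*I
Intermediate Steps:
c(T, Q) = 2*Q/9 (c(T, Q) = (2*Q)/9 = (2*Q)*(1/9) = 2*Q/9)
Z(Y, t) = -3
A(F) = 1/(4 + F**(3/2)) (A(F) = 1/(F*sqrt(F) + 4) = 1/(F**(3/2) + 4) = 1/(4 + F**(3/2)))
-14724/A(Z(c(6, 0), 18)) = -(58896 - 44172*I*sqrt(3)) = -14724*(4 - 3*I*sqrt(3)) = -58896 + 44172*I*sqrt(3)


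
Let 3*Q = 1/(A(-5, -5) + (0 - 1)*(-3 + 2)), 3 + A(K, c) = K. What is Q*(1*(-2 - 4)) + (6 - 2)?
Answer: 30/7 ≈ 4.2857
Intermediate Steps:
A(K, c) = -3 + K
Q = -1/21 (Q = 1/(3*((-3 - 5) + (0 - 1)*(-3 + 2))) = 1/(3*(-8 - 1*(-1))) = 1/(3*(-8 + 1)) = (⅓)/(-7) = (⅓)*(-⅐) = -1/21 ≈ -0.047619)
Q*(1*(-2 - 4)) + (6 - 2) = -(-2 - 4)/21 + (6 - 2) = -(-6)/21 + 4 = -1/21*(-6) + 4 = 2/7 + 4 = 30/7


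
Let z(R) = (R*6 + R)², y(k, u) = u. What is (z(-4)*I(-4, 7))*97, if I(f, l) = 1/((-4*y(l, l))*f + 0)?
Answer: 679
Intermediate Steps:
z(R) = 49*R² (z(R) = (6*R + R)² = (7*R)² = 49*R²)
I(f, l) = -1/(4*f*l) (I(f, l) = 1/((-4*l)*f + 0) = 1/(-4*f*l + 0) = 1/(-4*f*l) = -1/(4*f*l))
(z(-4)*I(-4, 7))*97 = ((49*(-4)²)*(-¼/(-4*7)))*97 = ((49*16)*(-¼*(-¼)*⅐))*97 = (784*(1/112))*97 = 7*97 = 679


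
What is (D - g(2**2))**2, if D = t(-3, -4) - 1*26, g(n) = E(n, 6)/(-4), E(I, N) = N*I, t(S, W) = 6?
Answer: 196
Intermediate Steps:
E(I, N) = I*N
g(n) = -3*n/2 (g(n) = (n*6)/(-4) = (6*n)*(-1/4) = -3*n/2)
D = -20 (D = 6 - 1*26 = 6 - 26 = -20)
(D - g(2**2))**2 = (-20 - (-3)*2**2/2)**2 = (-20 - (-3)*4/2)**2 = (-20 - 1*(-6))**2 = (-20 + 6)**2 = (-14)**2 = 196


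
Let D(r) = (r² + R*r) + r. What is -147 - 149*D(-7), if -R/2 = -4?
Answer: 1939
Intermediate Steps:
R = 8 (R = -2*(-4) = 8)
D(r) = r² + 9*r (D(r) = (r² + 8*r) + r = r² + 9*r)
-147 - 149*D(-7) = -147 - (-1043)*(9 - 7) = -147 - (-1043)*2 = -147 - 149*(-14) = -147 + 2086 = 1939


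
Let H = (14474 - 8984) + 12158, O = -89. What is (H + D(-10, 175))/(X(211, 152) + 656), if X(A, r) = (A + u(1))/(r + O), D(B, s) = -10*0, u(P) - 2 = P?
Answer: 555912/20771 ≈ 26.764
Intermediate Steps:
u(P) = 2 + P
D(B, s) = 0
H = 17648 (H = 5490 + 12158 = 17648)
X(A, r) = (3 + A)/(-89 + r) (X(A, r) = (A + (2 + 1))/(r - 89) = (A + 3)/(-89 + r) = (3 + A)/(-89 + r))
(H + D(-10, 175))/(X(211, 152) + 656) = (17648 + 0)/((3 + 211)/(-89 + 152) + 656) = 17648/(214/63 + 656) = 17648/(41542/63) = 17648*(63/41542) = 555912/20771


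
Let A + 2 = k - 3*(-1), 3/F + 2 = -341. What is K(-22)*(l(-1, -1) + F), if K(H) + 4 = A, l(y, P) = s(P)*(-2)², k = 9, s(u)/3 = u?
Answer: -24714/343 ≈ -72.052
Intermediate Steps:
F = -3/343 (F = 3/(-2 - 341) = 3/(-343) = 3*(-1/343) = -3/343 ≈ -0.0087464)
s(u) = 3*u
A = 10 (A = -2 + (9 - 3*(-1)) = -2 + (9 - 1*(-3)) = -2 + (9 + 3) = -2 + 12 = 10)
l(y, P) = 12*P (l(y, P) = (3*P)*(-2)² = (3*P)*4 = 12*P)
K(H) = 6 (K(H) = -4 + 10 = 6)
K(-22)*(l(-1, -1) + F) = 6*(12*(-1) - 3/343) = 6*(-12 - 3/343) = 6*(-4119/343) = -24714/343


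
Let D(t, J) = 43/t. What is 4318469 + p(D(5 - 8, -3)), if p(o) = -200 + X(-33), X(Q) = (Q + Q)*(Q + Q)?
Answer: 4322625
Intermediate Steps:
X(Q) = 4*Q**2 (X(Q) = (2*Q)*(2*Q) = 4*Q**2)
p(o) = 4156 (p(o) = -200 + 4*(-33)**2 = -200 + 4*1089 = -200 + 4356 = 4156)
4318469 + p(D(5 - 8, -3)) = 4318469 + 4156 = 4322625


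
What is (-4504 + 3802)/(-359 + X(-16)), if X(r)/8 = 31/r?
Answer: 1404/749 ≈ 1.8745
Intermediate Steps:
X(r) = 248/r (X(r) = 8*(31/r) = 248/r)
(-4504 + 3802)/(-359 + X(-16)) = (-4504 + 3802)/(-359 + 248/(-16)) = -702/(-359 + 248*(-1/16)) = -702/(-359 - 31/2) = -702/(-749/2) = -702*(-2/749) = 1404/749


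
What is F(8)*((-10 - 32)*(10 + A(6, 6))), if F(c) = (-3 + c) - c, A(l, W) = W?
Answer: 2016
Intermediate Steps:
F(c) = -3
F(8)*((-10 - 32)*(10 + A(6, 6))) = -3*(-10 - 32)*(10 + 6) = -(-126)*16 = -3*(-672) = 2016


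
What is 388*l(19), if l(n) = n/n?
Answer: 388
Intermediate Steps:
l(n) = 1
388*l(19) = 388*1 = 388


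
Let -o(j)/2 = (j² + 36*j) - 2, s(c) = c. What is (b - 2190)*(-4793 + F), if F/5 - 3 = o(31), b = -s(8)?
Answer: 56110544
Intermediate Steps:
o(j) = 4 - 72*j - 2*j² (o(j) = -2*((j² + 36*j) - 2) = -2*(-2 + j² + 36*j) = 4 - 72*j - 2*j²)
b = -8 (b = -1*8 = -8)
F = -20735 (F = 15 + 5*(4 - 72*31 - 2*31²) = 15 + 5*(4 - 2232 - 2*961) = 15 + 5*(4 - 2232 - 1922) = 15 + 5*(-4150) = 15 - 20750 = -20735)
(b - 2190)*(-4793 + F) = (-8 - 2190)*(-4793 - 20735) = -2198*(-25528) = 56110544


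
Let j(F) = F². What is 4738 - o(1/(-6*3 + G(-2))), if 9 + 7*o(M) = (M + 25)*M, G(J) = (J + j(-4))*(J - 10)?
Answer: 1147726949/242172 ≈ 4739.3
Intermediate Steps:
G(J) = (-10 + J)*(16 + J) (G(J) = (J + (-4)²)*(J - 10) = (J + 16)*(-10 + J) = (16 + J)*(-10 + J) = (-10 + J)*(16 + J))
o(M) = -9/7 + M*(25 + M)/7 (o(M) = -9/7 + ((M + 25)*M)/7 = -9/7 + ((25 + M)*M)/7 = -9/7 + (M*(25 + M))/7 = -9/7 + M*(25 + M)/7)
4738 - o(1/(-6*3 + G(-2))) = 4738 - (-9/7 + (1/(-6*3 + (-160 + (-2)² + 6*(-2))))²/7 + 25/(7*(-6*3 + (-160 + (-2)² + 6*(-2))))) = 4738 - (-9/7 + (1/(-18 + (-160 + 4 - 12)))²/7 + 25/(7*(-18 + (-160 + 4 - 12)))) = 4738 - (-9/7 + (1/(-18 - 168))²/7 + 25/(7*(-18 - 168))) = 4738 - (-9/7 + (1/(-186))²/7 + (25/7)/(-186)) = 4738 - (-9/7 + (-1/186)²/7 + (25/7)*(-1/186)) = 4738 - (-9/7 + (⅐)*(1/34596) - 25/1302) = 4738 - (-9/7 + 1/242172 - 25/1302) = 4738 - 1*(-316013/242172) = 4738 + 316013/242172 = 1147726949/242172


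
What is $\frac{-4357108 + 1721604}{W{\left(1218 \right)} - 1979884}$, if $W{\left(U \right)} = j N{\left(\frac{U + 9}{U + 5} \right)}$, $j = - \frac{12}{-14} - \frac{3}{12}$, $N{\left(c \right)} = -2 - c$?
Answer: $\frac{90250198976}{67799210137} \approx 1.3311$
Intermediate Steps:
$j = \frac{17}{28}$ ($j = \left(-12\right) \left(- \frac{1}{14}\right) - \frac{1}{4} = \frac{6}{7} - \frac{1}{4} = \frac{17}{28} \approx 0.60714$)
$W{\left(U \right)} = - \frac{17}{14} - \frac{17 \left(9 + U\right)}{28 \left(5 + U\right)}$ ($W{\left(U \right)} = \frac{17 \left(-2 - \frac{U + 9}{U + 5}\right)}{28} = \frac{17 \left(-2 - \frac{9 + U}{5 + U}\right)}{28} = - \frac{17}{14} - \frac{17 \left(9 + U\right)}{28 \left(5 + U\right)}$)
$\frac{-4357108 + 1721604}{W{\left(1218 \right)} - 1979884} = \frac{-4357108 + 1721604}{\frac{17 \left(-19 - 3654\right)}{28 \left(5 + 1218\right)} - 1979884} = - \frac{2635504}{\frac{17 \left(-19 - 3654\right)}{28 \cdot 1223} - 1979884} = - \frac{2635504}{\frac{17}{28} \cdot \frac{1}{1223} \left(-3673\right) - 1979884} = - \frac{2635504}{- \frac{62441}{34244} - 1979884} = - \frac{2635504}{- \frac{67799210137}{34244}} = \left(-2635504\right) \left(- \frac{34244}{67799210137}\right) = \frac{90250198976}{67799210137}$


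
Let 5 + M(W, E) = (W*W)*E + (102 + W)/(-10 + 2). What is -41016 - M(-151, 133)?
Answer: -24588401/8 ≈ -3.0736e+6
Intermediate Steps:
M(W, E) = -71/4 - W/8 + E*W**2 (M(W, E) = -5 + ((W*W)*E + (102 + W)/(-10 + 2)) = -5 + (W**2*E + (102 + W)/(-8)) = -5 + (E*W**2 + (102 + W)*(-1/8)) = -5 + (E*W**2 + (-51/4 - W/8)) = -5 + (-51/4 - W/8 + E*W**2) = -71/4 - W/8 + E*W**2)
-41016 - M(-151, 133) = -41016 - (-71/4 - 1/8*(-151) + 133*(-151)**2) = -41016 - (-71/4 + 151/8 + 133*22801) = -41016 - (-71/4 + 151/8 + 3032533) = -41016 - 1*24260273/8 = -41016 - 24260273/8 = -24588401/8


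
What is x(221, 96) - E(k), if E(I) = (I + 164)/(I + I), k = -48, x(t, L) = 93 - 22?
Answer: 1733/24 ≈ 72.208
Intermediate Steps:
x(t, L) = 71
E(I) = (164 + I)/(2*I) (E(I) = (164 + I)/((2*I)) = (164 + I)*(1/(2*I)) = (164 + I)/(2*I))
x(221, 96) - E(k) = 71 - (164 - 48)/(2*(-48)) = 71 - (-1)*116/(2*48) = 71 - 1*(-29/24) = 71 + 29/24 = 1733/24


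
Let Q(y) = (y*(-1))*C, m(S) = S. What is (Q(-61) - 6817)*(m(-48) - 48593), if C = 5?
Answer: 316750192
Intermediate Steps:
Q(y) = -5*y (Q(y) = (y*(-1))*5 = -y*5 = -5*y)
(Q(-61) - 6817)*(m(-48) - 48593) = (-5*(-61) - 6817)*(-48 - 48593) = (305 - 6817)*(-48641) = -6512*(-48641) = 316750192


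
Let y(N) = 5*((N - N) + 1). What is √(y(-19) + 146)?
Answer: √151 ≈ 12.288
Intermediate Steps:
y(N) = 5 (y(N) = 5*(0 + 1) = 5*1 = 5)
√(y(-19) + 146) = √(5 + 146) = √151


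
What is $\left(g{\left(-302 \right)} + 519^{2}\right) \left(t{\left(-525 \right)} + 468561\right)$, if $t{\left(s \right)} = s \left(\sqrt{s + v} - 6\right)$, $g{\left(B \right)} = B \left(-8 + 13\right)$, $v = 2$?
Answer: $126348263061 - 140621775 i \sqrt{523} \approx 1.2635 \cdot 10^{11} - 3.2159 \cdot 10^{9} i$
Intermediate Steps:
$g{\left(B \right)} = 5 B$ ($g{\left(B \right)} = B 5 = 5 B$)
$t{\left(s \right)} = s \left(-6 + \sqrt{2 + s}\right)$ ($t{\left(s \right)} = s \left(\sqrt{s + 2} - 6\right) = s \left(\sqrt{2 + s} - 6\right) = s \left(-6 + \sqrt{2 + s}\right)$)
$\left(g{\left(-302 \right)} + 519^{2}\right) \left(t{\left(-525 \right)} + 468561\right) = \left(5 \left(-302\right) + 519^{2}\right) \left(- 525 \left(-6 + \sqrt{2 - 525}\right) + 468561\right) = \left(-1510 + 269361\right) \left(- 525 \left(-6 + \sqrt{-523}\right) + 468561\right) = 267851 \left(- 525 \left(-6 + i \sqrt{523}\right) + 468561\right) = 267851 \left(\left(3150 - 525 i \sqrt{523}\right) + 468561\right) = 267851 \left(471711 - 525 i \sqrt{523}\right) = 126348263061 - 140621775 i \sqrt{523}$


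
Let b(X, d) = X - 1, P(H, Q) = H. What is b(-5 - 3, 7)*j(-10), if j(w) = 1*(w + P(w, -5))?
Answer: 180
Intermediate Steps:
b(X, d) = -1 + X
j(w) = 2*w (j(w) = 1*(w + w) = 1*(2*w) = 2*w)
b(-5 - 3, 7)*j(-10) = (-1 + (-5 - 3))*(2*(-10)) = (-1 - 8)*(-20) = -9*(-20) = 180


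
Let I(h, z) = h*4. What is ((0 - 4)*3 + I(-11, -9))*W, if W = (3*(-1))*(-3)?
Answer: -504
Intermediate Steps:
W = 9 (W = -3*(-3) = 9)
I(h, z) = 4*h
((0 - 4)*3 + I(-11, -9))*W = ((0 - 4)*3 + 4*(-11))*9 = (-4*3 - 44)*9 = (-12 - 44)*9 = -56*9 = -504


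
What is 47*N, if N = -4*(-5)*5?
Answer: 4700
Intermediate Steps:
N = 100 (N = 20*5 = 100)
47*N = 47*100 = 4700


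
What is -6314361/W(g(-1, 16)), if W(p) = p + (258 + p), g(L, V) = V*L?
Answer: -6314361/226 ≈ -27940.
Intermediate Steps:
g(L, V) = L*V
W(p) = 258 + 2*p
-6314361/W(g(-1, 16)) = -6314361/(258 + 2*(-1*16)) = -6314361/(258 + 2*(-16)) = -6314361/(258 - 32) = -6314361/226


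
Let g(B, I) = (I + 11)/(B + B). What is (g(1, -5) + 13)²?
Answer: 256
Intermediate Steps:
g(B, I) = (11 + I)/(2*B) (g(B, I) = (11 + I)/((2*B)) = (11 + I)*(1/(2*B)) = (11 + I)/(2*B))
(g(1, -5) + 13)² = ((½)*(11 - 5)/1 + 13)² = ((½)*1*6 + 13)² = (3 + 13)² = 16² = 256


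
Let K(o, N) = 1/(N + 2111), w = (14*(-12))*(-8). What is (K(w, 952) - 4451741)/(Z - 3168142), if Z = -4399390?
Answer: 6817841341/11589675258 ≈ 0.58827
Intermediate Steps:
w = 1344 (w = -168*(-8) = 1344)
K(o, N) = 1/(2111 + N)
(K(w, 952) - 4451741)/(Z - 3168142) = (1/(2111 + 952) - 4451741)/(-4399390 - 3168142) = (1/3063 - 4451741)/(-7567532) = (1/3063 - 4451741)*(-1/7567532) = -13635682682/3063*(-1/7567532) = 6817841341/11589675258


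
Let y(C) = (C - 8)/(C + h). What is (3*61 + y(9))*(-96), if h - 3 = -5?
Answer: -123072/7 ≈ -17582.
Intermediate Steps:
h = -2 (h = 3 - 5 = -2)
y(C) = (-8 + C)/(-2 + C) (y(C) = (C - 8)/(C - 2) = (-8 + C)/(-2 + C))
(3*61 + y(9))*(-96) = (3*61 + (-8 + 9)/(-2 + 9))*(-96) = (183 + 1/7)*(-96) = (183 + (⅐)*1)*(-96) = (183 + ⅐)*(-96) = (1282/7)*(-96) = -123072/7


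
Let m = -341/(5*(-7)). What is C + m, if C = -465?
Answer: -15934/35 ≈ -455.26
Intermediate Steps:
m = 341/35 (m = -341/(-35) = -341*(-1/35) = 341/35 ≈ 9.7429)
C + m = -465 + 341/35 = -15934/35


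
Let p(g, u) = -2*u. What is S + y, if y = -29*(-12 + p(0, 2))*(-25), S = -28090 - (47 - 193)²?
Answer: -61006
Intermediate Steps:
S = -49406 (S = -28090 - 1*(-146)² = -28090 - 1*21316 = -28090 - 21316 = -49406)
y = -11600 (y = -29*(-12 - 2*2)*(-25) = -29*(-12 - 4)*(-25) = -29*(-16)*(-25) = 464*(-25) = -11600)
S + y = -49406 - 11600 = -61006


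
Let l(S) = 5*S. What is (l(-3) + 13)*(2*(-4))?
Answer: 16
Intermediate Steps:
(l(-3) + 13)*(2*(-4)) = (5*(-3) + 13)*(2*(-4)) = (-15 + 13)*(-8) = -2*(-8) = 16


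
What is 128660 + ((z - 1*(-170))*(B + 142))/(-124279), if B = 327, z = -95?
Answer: 15989700965/124279 ≈ 1.2866e+5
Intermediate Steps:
128660 + ((z - 1*(-170))*(B + 142))/(-124279) = 128660 + ((-95 - 1*(-170))*(327 + 142))/(-124279) = 128660 + ((-95 + 170)*469)*(-1/124279) = 128660 + (75*469)*(-1/124279) = 128660 + 35175*(-1/124279) = 128660 - 35175/124279 = 15989700965/124279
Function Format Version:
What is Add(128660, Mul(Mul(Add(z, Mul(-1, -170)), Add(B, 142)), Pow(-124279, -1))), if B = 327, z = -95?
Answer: Rational(15989700965, 124279) ≈ 1.2866e+5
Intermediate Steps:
Add(128660, Mul(Mul(Add(z, Mul(-1, -170)), Add(B, 142)), Pow(-124279, -1))) = Add(128660, Mul(Mul(Add(-95, Mul(-1, -170)), Add(327, 142)), Pow(-124279, -1))) = Add(128660, Mul(Mul(Add(-95, 170), 469), Rational(-1, 124279))) = Add(128660, Mul(Mul(75, 469), Rational(-1, 124279))) = Add(128660, Mul(35175, Rational(-1, 124279))) = Add(128660, Rational(-35175, 124279)) = Rational(15989700965, 124279)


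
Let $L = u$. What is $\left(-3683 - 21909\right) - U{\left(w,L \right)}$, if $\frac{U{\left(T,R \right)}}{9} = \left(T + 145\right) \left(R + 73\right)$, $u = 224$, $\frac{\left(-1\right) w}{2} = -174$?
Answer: $-1343381$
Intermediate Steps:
$w = 348$ ($w = \left(-2\right) \left(-174\right) = 348$)
$L = 224$
$U{\left(T,R \right)} = 9 \left(73 + R\right) \left(145 + T\right)$ ($U{\left(T,R \right)} = 9 \left(T + 145\right) \left(R + 73\right) = 9 \left(145 + T\right) \left(73 + R\right) = 9 \left(73 + R\right) \left(145 + T\right)$)
$\left(-3683 - 21909\right) - U{\left(w,L \right)} = \left(-3683 - 21909\right) - \left(95265 + 657 \cdot 348 + 1305 \cdot 224 + 9 \cdot 224 \cdot 348\right) = -25592 - \left(95265 + 228636 + 292320 + 701568\right) = -25592 - 1317789 = -1343381$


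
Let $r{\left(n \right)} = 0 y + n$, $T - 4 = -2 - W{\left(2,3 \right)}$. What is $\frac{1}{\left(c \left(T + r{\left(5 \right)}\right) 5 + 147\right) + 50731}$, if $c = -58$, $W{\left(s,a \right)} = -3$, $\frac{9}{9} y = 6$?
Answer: $\frac{1}{47978} \approx 2.0843 \cdot 10^{-5}$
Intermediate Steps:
$y = 6$
$T = 5$ ($T = 4 - -1 = 4 + \left(-2 + 3\right) = 4 + 1 = 5$)
$r{\left(n \right)} = n$ ($r{\left(n \right)} = 0 \cdot 6 + n = 0 + n = n$)
$\frac{1}{\left(c \left(T + r{\left(5 \right)}\right) 5 + 147\right) + 50731} = \frac{1}{\left(- 58 \left(5 + 5\right) 5 + 147\right) + 50731} = \frac{1}{\left(- 58 \cdot 10 \cdot 5 + 147\right) + 50731} = \frac{1}{\left(\left(-58\right) 50 + 147\right) + 50731} = \frac{1}{\left(-2900 + 147\right) + 50731} = \frac{1}{-2753 + 50731} = \frac{1}{47978}$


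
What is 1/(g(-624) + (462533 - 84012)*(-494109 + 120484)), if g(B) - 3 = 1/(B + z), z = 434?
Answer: -190/26870732638181 ≈ -7.0709e-12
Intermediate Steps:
g(B) = 3 + 1/(434 + B) (g(B) = 3 + 1/(B + 434) = 3 + 1/(434 + B))
1/(g(-624) + (462533 - 84012)*(-494109 + 120484)) = 1/((1303 + 3*(-624))/(434 - 624) + (462533 - 84012)*(-494109 + 120484)) = 1/((1303 - 1872)/(-190) + 378521*(-373625)) = 1/(-1/190*(-569) - 141424908625) = 1/(569/190 - 141424908625) = 1/(-26870732638181/190) = -190/26870732638181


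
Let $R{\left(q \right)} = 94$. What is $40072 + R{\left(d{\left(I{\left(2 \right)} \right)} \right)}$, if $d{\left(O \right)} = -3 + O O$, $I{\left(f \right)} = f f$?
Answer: $40166$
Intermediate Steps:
$I{\left(f \right)} = f^{2}$
$d{\left(O \right)} = -3 + O^{2}$
$40072 + R{\left(d{\left(I{\left(2 \right)} \right)} \right)} = 40072 + 94 = 40166$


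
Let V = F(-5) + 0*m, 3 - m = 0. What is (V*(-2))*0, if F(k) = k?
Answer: 0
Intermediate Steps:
m = 3 (m = 3 - 1*0 = 3 + 0 = 3)
V = -5 (V = -5 + 0*3 = -5 + 0 = -5)
(V*(-2))*0 = -5*(-2)*0 = 10*0 = 0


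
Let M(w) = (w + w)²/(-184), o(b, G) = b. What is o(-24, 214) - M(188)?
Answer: 17120/23 ≈ 744.35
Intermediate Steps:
M(w) = -w²/46 (M(w) = (2*w)²*(-1/184) = (4*w²)*(-1/184) = -w²/46)
o(-24, 214) - M(188) = -24 - (-1)*188²/46 = -24 - (-1)*35344/46 = -24 - 1*(-17672/23) = -24 + 17672/23 = 17120/23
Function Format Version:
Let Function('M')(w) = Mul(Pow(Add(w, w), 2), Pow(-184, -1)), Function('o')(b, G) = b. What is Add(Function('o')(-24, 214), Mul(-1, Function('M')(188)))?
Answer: Rational(17120, 23) ≈ 744.35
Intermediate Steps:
Function('M')(w) = Mul(Rational(-1, 46), Pow(w, 2)) (Function('M')(w) = Mul(Pow(Mul(2, w), 2), Rational(-1, 184)) = Mul(Mul(4, Pow(w, 2)), Rational(-1, 184)) = Mul(Rational(-1, 46), Pow(w, 2)))
Add(Function('o')(-24, 214), Mul(-1, Function('M')(188))) = Add(-24, Mul(-1, Mul(Rational(-1, 46), Pow(188, 2)))) = Add(-24, Mul(-1, Mul(Rational(-1, 46), 35344))) = Add(-24, Mul(-1, Rational(-17672, 23))) = Add(-24, Rational(17672, 23)) = Rational(17120, 23)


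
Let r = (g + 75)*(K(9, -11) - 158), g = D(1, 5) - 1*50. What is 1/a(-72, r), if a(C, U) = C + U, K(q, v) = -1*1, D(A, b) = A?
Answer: -1/4206 ≈ -0.00023776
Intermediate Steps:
g = -49 (g = 1 - 1*50 = 1 - 50 = -49)
K(q, v) = -1
r = -4134 (r = (-49 + 75)*(-1 - 158) = 26*(-159) = -4134)
1/a(-72, r) = 1/(-72 - 4134) = 1/(-4206) = -1/4206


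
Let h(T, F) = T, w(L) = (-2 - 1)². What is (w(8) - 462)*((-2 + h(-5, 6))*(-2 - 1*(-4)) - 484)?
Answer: 225594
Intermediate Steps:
w(L) = 9 (w(L) = (-3)² = 9)
(w(8) - 462)*((-2 + h(-5, 6))*(-2 - 1*(-4)) - 484) = (9 - 462)*((-2 - 5)*(-2 - 1*(-4)) - 484) = -453*(-7*(-2 + 4) - 484) = -453*(-7*2 - 484) = -453*(-14 - 484) = -453*(-498) = 225594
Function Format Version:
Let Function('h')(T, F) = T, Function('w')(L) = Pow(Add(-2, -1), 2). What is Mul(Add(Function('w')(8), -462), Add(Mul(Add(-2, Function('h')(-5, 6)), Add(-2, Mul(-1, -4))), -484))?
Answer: 225594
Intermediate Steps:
Function('w')(L) = 9 (Function('w')(L) = Pow(-3, 2) = 9)
Mul(Add(Function('w')(8), -462), Add(Mul(Add(-2, Function('h')(-5, 6)), Add(-2, Mul(-1, -4))), -484)) = Mul(Add(9, -462), Add(Mul(Add(-2, -5), Add(-2, Mul(-1, -4))), -484)) = Mul(-453, Add(Mul(-7, Add(-2, 4)), -484)) = Mul(-453, Add(Mul(-7, 2), -484)) = Mul(-453, Add(-14, -484)) = Mul(-453, -498) = 225594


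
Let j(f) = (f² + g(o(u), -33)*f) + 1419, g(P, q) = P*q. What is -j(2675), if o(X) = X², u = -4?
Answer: -5744644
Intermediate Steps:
j(f) = 1419 + f² - 528*f (j(f) = (f² + ((-4)²*(-33))*f) + 1419 = (f² + (16*(-33))*f) + 1419 = (f² - 528*f) + 1419 = 1419 + f² - 528*f)
-j(2675) = -(1419 + 2675² - 528*2675) = -(1419 + 7155625 - 1412400) = -1*5744644 = -5744644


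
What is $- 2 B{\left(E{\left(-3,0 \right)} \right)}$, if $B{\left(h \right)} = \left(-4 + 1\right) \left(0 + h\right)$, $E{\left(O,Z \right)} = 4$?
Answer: $24$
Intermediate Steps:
$B{\left(h \right)} = - 3 h$
$- 2 B{\left(E{\left(-3,0 \right)} \right)} = - 2 \left(\left(-3\right) 4\right) = \left(-2\right) \left(-12\right) = 24$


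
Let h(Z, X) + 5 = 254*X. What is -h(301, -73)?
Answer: 18547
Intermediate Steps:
h(Z, X) = -5 + 254*X
-h(301, -73) = -(-5 + 254*(-73)) = -(-5 - 18542) = -1*(-18547) = 18547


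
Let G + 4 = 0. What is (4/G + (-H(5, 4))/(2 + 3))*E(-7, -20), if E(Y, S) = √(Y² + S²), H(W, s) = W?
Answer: -2*√449 ≈ -42.379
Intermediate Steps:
G = -4 (G = -4 + 0 = -4)
E(Y, S) = √(S² + Y²)
(4/G + (-H(5, 4))/(2 + 3))*E(-7, -20) = (4/(-4) + (-1*5)/(2 + 3))*√((-20)² + (-7)²) = (4*(-¼) - 5/5)*√(400 + 49) = (-1 - 5*⅕)*√449 = (-1 - 1)*√449 = -2*√449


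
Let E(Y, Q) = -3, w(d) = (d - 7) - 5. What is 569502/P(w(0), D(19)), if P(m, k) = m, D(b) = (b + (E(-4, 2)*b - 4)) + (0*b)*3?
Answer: -94917/2 ≈ -47459.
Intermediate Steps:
w(d) = -12 + d (w(d) = (-7 + d) - 5 = -12 + d)
D(b) = -4 - 2*b (D(b) = (b + (-3*b - 4)) + (0*b)*3 = (b + (-4 - 3*b)) + 0*3 = (-4 - 2*b) + 0 = -4 - 2*b)
569502/P(w(0), D(19)) = 569502/(-12 + 0) = 569502/(-12) = 569502*(-1/12) = -94917/2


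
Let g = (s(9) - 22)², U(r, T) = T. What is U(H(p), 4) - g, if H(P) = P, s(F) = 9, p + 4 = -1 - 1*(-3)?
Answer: -165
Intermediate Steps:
p = -2 (p = -4 + (-1 - 1*(-3)) = -4 + (-1 + 3) = -4 + 2 = -2)
g = 169 (g = (9 - 22)² = (-13)² = 169)
U(H(p), 4) - g = 4 - 1*169 = 4 - 169 = -165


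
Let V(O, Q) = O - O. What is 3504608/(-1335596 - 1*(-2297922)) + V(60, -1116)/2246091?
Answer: 1752304/481163 ≈ 3.6418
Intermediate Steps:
V(O, Q) = 0
3504608/(-1335596 - 1*(-2297922)) + V(60, -1116)/2246091 = 3504608/(-1335596 - 1*(-2297922)) + 0/2246091 = 3504608/(-1335596 + 2297922) + 0*(1/2246091) = 3504608/962326 + 0 = 3504608*(1/962326) + 0 = 1752304/481163 + 0 = 1752304/481163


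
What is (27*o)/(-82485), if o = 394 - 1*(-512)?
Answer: -906/3055 ≈ -0.29656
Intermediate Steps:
o = 906 (o = 394 + 512 = 906)
(27*o)/(-82485) = (27*906)/(-82485) = 24462*(-1/82485) = -906/3055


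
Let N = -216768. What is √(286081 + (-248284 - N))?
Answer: 3*√28285 ≈ 504.54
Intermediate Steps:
√(286081 + (-248284 - N)) = √(286081 + (-248284 - 1*(-216768))) = √(286081 + (-248284 + 216768)) = √(286081 - 31516) = √254565 = 3*√28285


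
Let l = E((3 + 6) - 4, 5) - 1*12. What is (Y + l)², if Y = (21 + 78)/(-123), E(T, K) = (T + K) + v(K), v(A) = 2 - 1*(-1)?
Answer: 64/1681 ≈ 0.038073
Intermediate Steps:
v(A) = 3 (v(A) = 2 + 1 = 3)
E(T, K) = 3 + K + T (E(T, K) = (T + K) + 3 = (K + T) + 3 = 3 + K + T)
l = 1 (l = (3 + 5 + ((3 + 6) - 4)) - 1*12 = (3 + 5 + (9 - 4)) - 12 = (3 + 5 + 5) - 12 = 13 - 12 = 1)
Y = -33/41 (Y = 99*(-1/123) = -33/41 ≈ -0.80488)
(Y + l)² = (-33/41 + 1)² = (8/41)² = 64/1681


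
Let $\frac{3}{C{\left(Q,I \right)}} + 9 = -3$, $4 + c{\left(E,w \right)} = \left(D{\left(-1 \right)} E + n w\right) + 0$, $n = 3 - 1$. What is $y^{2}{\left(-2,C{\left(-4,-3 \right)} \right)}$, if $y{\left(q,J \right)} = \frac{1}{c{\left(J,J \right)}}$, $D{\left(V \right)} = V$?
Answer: $\frac{16}{289} \approx 0.055363$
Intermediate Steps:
$n = 2$ ($n = 3 - 1 = 2$)
$c{\left(E,w \right)} = -4 - E + 2 w$ ($c{\left(E,w \right)} = -4 + \left(\left(- E + 2 w\right) + 0\right) = -4 - \left(E - 2 w\right) = -4 - E + 2 w$)
$C{\left(Q,I \right)} = - \frac{1}{4}$ ($C{\left(Q,I \right)} = \frac{3}{-9 - 3} = \frac{3}{-12} = 3 \left(- \frac{1}{12}\right) = - \frac{1}{4}$)
$y{\left(q,J \right)} = \frac{1}{-4 + J}$ ($y{\left(q,J \right)} = \frac{1}{-4 - J + 2 J} = \frac{1}{-4 + J}$)
$y^{2}{\left(-2,C{\left(-4,-3 \right)} \right)} = \left(\frac{1}{-4 - \frac{1}{4}}\right)^{2} = \left(\frac{1}{- \frac{17}{4}}\right)^{2} = \left(- \frac{4}{17}\right)^{2} = \frac{16}{289}$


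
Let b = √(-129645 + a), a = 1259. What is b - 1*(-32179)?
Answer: 32179 + I*√128386 ≈ 32179.0 + 358.31*I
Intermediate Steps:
b = I*√128386 (b = √(-129645 + 1259) = √(-128386) = I*√128386 ≈ 358.31*I)
b - 1*(-32179) = I*√128386 - 1*(-32179) = I*√128386 + 32179 = 32179 + I*√128386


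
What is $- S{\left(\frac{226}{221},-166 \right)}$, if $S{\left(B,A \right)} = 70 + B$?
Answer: $- \frac{15696}{221} \approx -71.023$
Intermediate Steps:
$- S{\left(\frac{226}{221},-166 \right)} = - (70 + \frac{226}{221}) = \left(-1\right) \frac{15696}{221} = - \frac{15696}{221}$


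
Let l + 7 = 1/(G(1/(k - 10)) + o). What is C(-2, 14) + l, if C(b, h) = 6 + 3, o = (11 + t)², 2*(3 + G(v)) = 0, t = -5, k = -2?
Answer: 67/33 ≈ 2.0303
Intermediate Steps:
G(v) = -3 (G(v) = -3 + (½)*0 = -3 + 0 = -3)
o = 36 (o = (11 - 5)² = 6² = 36)
l = -230/33 (l = -7 + 1/(-3 + 36) = -7 + 1/33 = -230/33 ≈ -6.9697)
C(b, h) = 9
C(-2, 14) + l = 9 - 230/33 = 67/33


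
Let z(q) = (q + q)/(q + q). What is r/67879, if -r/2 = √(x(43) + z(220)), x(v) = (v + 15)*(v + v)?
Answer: -2*√4989/67879 ≈ -0.0020811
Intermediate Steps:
z(q) = 1 (z(q) = (2*q)/((2*q)) = (2*q)*(1/(2*q)) = 1)
x(v) = 2*v*(15 + v) (x(v) = (15 + v)*(2*v) = 2*v*(15 + v))
r = -2*√4989 (r = -2*√(2*43*(15 + 43) + 1) = -2*√(2*43*58 + 1) = -2*√(4988 + 1) = -2*√4989 ≈ -141.27)
r/67879 = -2*√4989/67879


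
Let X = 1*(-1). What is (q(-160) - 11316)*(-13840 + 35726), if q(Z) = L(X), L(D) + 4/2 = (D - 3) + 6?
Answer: -247661976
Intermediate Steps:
X = -1
L(D) = 1 + D (L(D) = -2 + ((D - 3) + 6) = -2 + ((-3 + D) + 6) = -2 + (3 + D) = 1 + D)
q(Z) = 0 (q(Z) = 1 - 1 = 0)
(q(-160) - 11316)*(-13840 + 35726) = (0 - 11316)*(-13840 + 35726) = -11316*21886 = -247661976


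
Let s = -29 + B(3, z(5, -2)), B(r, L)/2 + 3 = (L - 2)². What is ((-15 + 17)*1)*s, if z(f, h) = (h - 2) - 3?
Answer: 254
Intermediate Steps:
z(f, h) = -5 + h (z(f, h) = (-2 + h) - 3 = -5 + h)
B(r, L) = -6 + 2*(-2 + L)² (B(r, L) = -6 + 2*(L - 2)² = -6 + 2*(-2 + L)²)
s = 127 (s = -29 + (-6 + 2*(-2 + (-5 - 2))²) = -29 + (-6 + 2*(-2 - 7)²) = -29 + (-6 + 2*(-9)²) = -29 + (-6 + 2*81) = -29 + (-6 + 162) = -29 + 156 = 127)
((-15 + 17)*1)*s = ((-15 + 17)*1)*127 = (2*1)*127 = 2*127 = 254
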